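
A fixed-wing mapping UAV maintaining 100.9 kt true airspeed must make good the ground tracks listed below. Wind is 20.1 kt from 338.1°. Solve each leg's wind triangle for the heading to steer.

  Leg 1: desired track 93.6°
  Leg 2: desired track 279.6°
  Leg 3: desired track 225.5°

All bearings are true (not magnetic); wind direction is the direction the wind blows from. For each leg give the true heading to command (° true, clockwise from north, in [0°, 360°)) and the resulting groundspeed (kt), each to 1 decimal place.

Leg 1: heading=83.2°, groundspeed=107.9 kt
Leg 2: heading=289.4°, groundspeed=88.9 kt
Leg 3: heading=236.1°, groundspeed=106.9 kt

Leg 1: desired track 93.6°; wind correction -10.4° → command heading 83.2°, groundspeed 107.9 kt
Leg 2: desired track 279.6°; wind correction +9.8° → command heading 289.4°, groundspeed 88.9 kt
Leg 3: desired track 225.5°; wind correction +10.6° → command heading 236.1°, groundspeed 106.9 kt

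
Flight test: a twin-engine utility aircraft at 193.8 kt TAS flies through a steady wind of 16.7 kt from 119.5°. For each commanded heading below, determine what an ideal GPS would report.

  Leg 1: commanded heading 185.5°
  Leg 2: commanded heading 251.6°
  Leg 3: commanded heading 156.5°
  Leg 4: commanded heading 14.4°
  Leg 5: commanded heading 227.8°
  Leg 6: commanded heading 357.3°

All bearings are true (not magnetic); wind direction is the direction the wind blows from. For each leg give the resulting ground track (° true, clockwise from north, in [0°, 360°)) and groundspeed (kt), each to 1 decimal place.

Leg 1: track=190.2°, groundspeed=187.6 kt
Leg 2: track=255.1°, groundspeed=205.4 kt
Leg 3: track=159.7°, groundspeed=180.7 kt
Leg 4: track=9.7°, groundspeed=198.8 kt
Leg 5: track=232.4°, groundspeed=199.7 kt
Leg 6: track=353.3°, groundspeed=203.2 kt

Leg 1: heading 185.5°; drift +4.7° → track 190.2°, groundspeed 187.6 kt
Leg 2: heading 251.6°; drift +3.5° → track 255.1°, groundspeed 205.4 kt
Leg 3: heading 156.5°; drift +3.2° → track 159.7°, groundspeed 180.7 kt
Leg 4: heading 14.4°; drift -4.7° → track 9.7°, groundspeed 198.8 kt
Leg 5: heading 227.8°; drift +4.6° → track 232.4°, groundspeed 199.7 kt
Leg 6: heading 357.3°; drift -4.0° → track 353.3°, groundspeed 203.2 kt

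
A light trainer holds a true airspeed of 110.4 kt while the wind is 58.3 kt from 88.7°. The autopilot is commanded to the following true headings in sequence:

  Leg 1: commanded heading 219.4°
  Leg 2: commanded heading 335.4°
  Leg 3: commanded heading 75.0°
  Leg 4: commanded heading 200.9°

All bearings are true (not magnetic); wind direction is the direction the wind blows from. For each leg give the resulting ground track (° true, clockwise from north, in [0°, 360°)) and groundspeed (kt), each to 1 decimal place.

Leg 1: heading 219.4°; drift +16.6° → track 236.0°, groundspeed 154.9 kt
Leg 2: heading 335.4°; drift -21.9° → track 313.5°, groundspeed 143.8 kt
Leg 3: heading 75.0°; drift -14.4° → track 60.6°, groundspeed 55.5 kt
Leg 4: heading 200.9°; drift +22.2° → track 223.1°, groundspeed 143.0 kt

Leg 1: track=236.0°, groundspeed=154.9 kt
Leg 2: track=313.5°, groundspeed=143.8 kt
Leg 3: track=60.6°, groundspeed=55.5 kt
Leg 4: track=223.1°, groundspeed=143.0 kt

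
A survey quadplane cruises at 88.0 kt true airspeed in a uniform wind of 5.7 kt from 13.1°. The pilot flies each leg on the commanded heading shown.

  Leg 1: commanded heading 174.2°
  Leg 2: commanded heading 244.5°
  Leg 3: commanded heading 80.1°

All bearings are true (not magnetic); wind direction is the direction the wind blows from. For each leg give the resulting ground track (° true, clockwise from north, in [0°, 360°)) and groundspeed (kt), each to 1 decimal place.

Leg 1: heading 174.2°; drift +1.1° → track 175.3°, groundspeed 93.4 kt
Leg 2: heading 244.5°; drift -2.8° → track 241.7°, groundspeed 91.7 kt
Leg 3: heading 80.1°; drift +3.5° → track 83.6°, groundspeed 85.9 kt

Leg 1: track=175.3°, groundspeed=93.4 kt
Leg 2: track=241.7°, groundspeed=91.7 kt
Leg 3: track=83.6°, groundspeed=85.9 kt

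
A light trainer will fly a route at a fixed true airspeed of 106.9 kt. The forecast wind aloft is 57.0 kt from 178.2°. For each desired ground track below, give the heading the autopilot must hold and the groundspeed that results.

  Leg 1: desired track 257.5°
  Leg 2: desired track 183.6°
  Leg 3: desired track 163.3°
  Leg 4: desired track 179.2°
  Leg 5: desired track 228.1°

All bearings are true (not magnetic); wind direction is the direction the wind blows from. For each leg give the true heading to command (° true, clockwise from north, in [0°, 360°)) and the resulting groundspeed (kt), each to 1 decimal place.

Leg 1: heading=225.9°, groundspeed=80.5 kt
Leg 2: heading=180.7°, groundspeed=50.0 kt
Leg 3: heading=171.2°, groundspeed=50.8 kt
Leg 4: heading=178.7°, groundspeed=49.9 kt
Leg 5: heading=204.0°, groundspeed=60.9 kt

Leg 1: desired track 257.5°; wind correction -31.6° → command heading 225.9°, groundspeed 80.5 kt
Leg 2: desired track 183.6°; wind correction -2.9° → command heading 180.7°, groundspeed 50.0 kt
Leg 3: desired track 163.3°; wind correction +7.9° → command heading 171.2°, groundspeed 50.8 kt
Leg 4: desired track 179.2°; wind correction -0.5° → command heading 178.7°, groundspeed 49.9 kt
Leg 5: desired track 228.1°; wind correction -24.1° → command heading 204.0°, groundspeed 60.9 kt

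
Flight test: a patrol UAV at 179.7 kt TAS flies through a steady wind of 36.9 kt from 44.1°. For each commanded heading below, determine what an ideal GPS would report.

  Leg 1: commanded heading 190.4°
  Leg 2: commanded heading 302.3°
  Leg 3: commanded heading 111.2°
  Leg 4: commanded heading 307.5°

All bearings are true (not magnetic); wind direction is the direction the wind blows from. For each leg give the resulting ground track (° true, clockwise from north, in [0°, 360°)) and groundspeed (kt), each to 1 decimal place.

Leg 1: track=196.0°, groundspeed=211.4 kt
Leg 2: track=291.4°, groundspeed=190.7 kt
Leg 3: track=122.8°, groundspeed=168.8 kt
Leg 4: track=296.2°, groundspeed=187.6 kt

Leg 1: heading 190.4°; drift +5.6° → track 196.0°, groundspeed 211.4 kt
Leg 2: heading 302.3°; drift -10.9° → track 291.4°, groundspeed 190.7 kt
Leg 3: heading 111.2°; drift +11.6° → track 122.8°, groundspeed 168.8 kt
Leg 4: heading 307.5°; drift -11.3° → track 296.2°, groundspeed 187.6 kt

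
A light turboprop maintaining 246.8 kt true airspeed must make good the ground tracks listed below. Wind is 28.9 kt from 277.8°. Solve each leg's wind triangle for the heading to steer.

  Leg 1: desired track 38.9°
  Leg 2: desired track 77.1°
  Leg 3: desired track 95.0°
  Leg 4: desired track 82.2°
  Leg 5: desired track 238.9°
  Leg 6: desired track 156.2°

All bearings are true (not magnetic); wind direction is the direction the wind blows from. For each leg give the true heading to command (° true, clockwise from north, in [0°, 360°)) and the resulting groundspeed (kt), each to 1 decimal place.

Leg 1: desired track 38.9°; wind correction -5.8° → command heading 33.1°, groundspeed 260.5 kt
Leg 2: desired track 77.1°; wind correction -2.4° → command heading 74.7°, groundspeed 273.6 kt
Leg 3: desired track 95.0°; wind correction -0.3° → command heading 94.7°, groundspeed 275.7 kt
Leg 4: desired track 82.2°; wind correction -1.8° → command heading 80.4°, groundspeed 274.5 kt
Leg 5: desired track 238.9°; wind correction +4.2° → command heading 243.1°, groundspeed 223.6 kt
Leg 6: desired track 156.2°; wind correction +5.7° → command heading 161.9°, groundspeed 260.7 kt

Leg 1: heading=33.1°, groundspeed=260.5 kt
Leg 2: heading=74.7°, groundspeed=273.6 kt
Leg 3: heading=94.7°, groundspeed=275.7 kt
Leg 4: heading=80.4°, groundspeed=274.5 kt
Leg 5: heading=243.1°, groundspeed=223.6 kt
Leg 6: heading=161.9°, groundspeed=260.7 kt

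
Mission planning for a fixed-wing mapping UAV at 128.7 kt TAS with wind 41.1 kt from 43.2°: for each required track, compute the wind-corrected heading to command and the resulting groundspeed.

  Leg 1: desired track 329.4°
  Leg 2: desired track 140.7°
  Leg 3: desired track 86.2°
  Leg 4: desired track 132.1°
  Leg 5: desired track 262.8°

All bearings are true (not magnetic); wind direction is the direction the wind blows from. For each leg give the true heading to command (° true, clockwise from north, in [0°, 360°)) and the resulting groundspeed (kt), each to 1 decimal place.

Leg 1: desired track 329.4°; wind correction +17.9° → command heading 347.3°, groundspeed 111.0 kt
Leg 2: desired track 140.7°; wind correction -18.5° → command heading 122.2°, groundspeed 127.4 kt
Leg 3: desired track 86.2°; wind correction -12.6° → command heading 73.6°, groundspeed 95.6 kt
Leg 4: desired track 132.1°; wind correction -18.6° → command heading 113.5°, groundspeed 121.2 kt
Leg 5: desired track 262.8°; wind correction +11.7° → command heading 274.5°, groundspeed 157.7 kt

Leg 1: heading=347.3°, groundspeed=111.0 kt
Leg 2: heading=122.2°, groundspeed=127.4 kt
Leg 3: heading=73.6°, groundspeed=95.6 kt
Leg 4: heading=113.5°, groundspeed=121.2 kt
Leg 5: heading=274.5°, groundspeed=157.7 kt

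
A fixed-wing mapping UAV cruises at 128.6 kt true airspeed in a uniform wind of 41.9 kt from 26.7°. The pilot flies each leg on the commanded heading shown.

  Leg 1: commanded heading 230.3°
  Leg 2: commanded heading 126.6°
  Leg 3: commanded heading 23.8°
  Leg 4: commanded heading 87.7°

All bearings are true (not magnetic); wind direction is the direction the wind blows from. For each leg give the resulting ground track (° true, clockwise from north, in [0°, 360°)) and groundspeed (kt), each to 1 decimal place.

Leg 1: heading 230.3°; drift -5.7° → track 224.6°, groundspeed 167.8 kt
Leg 2: heading 126.6°; drift +16.9° → track 143.5°, groundspeed 141.9 kt
Leg 3: heading 23.8°; drift -1.4° → track 22.4°, groundspeed 86.8 kt
Leg 4: heading 87.7°; drift +18.7° → track 106.4°, groundspeed 114.3 kt

Leg 1: track=224.6°, groundspeed=167.8 kt
Leg 2: track=143.5°, groundspeed=141.9 kt
Leg 3: track=22.4°, groundspeed=86.8 kt
Leg 4: track=106.4°, groundspeed=114.3 kt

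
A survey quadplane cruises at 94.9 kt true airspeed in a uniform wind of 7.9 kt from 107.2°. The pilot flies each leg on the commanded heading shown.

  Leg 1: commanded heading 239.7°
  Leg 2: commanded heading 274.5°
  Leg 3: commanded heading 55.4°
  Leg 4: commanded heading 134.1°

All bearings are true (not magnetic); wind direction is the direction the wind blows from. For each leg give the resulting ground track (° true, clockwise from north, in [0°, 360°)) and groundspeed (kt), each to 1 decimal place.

Leg 1: heading 239.7°; drift +3.3° → track 243.0°, groundspeed 100.4 kt
Leg 2: heading 274.5°; drift +1.0° → track 275.5°, groundspeed 102.6 kt
Leg 3: heading 55.4°; drift -3.9° → track 51.5°, groundspeed 90.2 kt
Leg 4: heading 134.1°; drift +2.3° → track 136.4°, groundspeed 87.9 kt

Leg 1: track=243.0°, groundspeed=100.4 kt
Leg 2: track=275.5°, groundspeed=102.6 kt
Leg 3: track=51.5°, groundspeed=90.2 kt
Leg 4: track=136.4°, groundspeed=87.9 kt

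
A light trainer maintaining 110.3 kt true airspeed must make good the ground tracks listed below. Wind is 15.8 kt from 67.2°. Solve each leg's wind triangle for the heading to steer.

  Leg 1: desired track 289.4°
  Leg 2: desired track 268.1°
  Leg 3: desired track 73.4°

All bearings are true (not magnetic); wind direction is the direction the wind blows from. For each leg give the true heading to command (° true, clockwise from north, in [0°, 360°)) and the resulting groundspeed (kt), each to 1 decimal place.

Leg 1: heading=294.9°, groundspeed=121.5 kt
Leg 2: heading=271.0°, groundspeed=124.9 kt
Leg 3: heading=72.5°, groundspeed=94.6 kt

Leg 1: desired track 289.4°; wind correction +5.5° → command heading 294.9°, groundspeed 121.5 kt
Leg 2: desired track 268.1°; wind correction +2.9° → command heading 271.0°, groundspeed 124.9 kt
Leg 3: desired track 73.4°; wind correction -0.9° → command heading 72.5°, groundspeed 94.6 kt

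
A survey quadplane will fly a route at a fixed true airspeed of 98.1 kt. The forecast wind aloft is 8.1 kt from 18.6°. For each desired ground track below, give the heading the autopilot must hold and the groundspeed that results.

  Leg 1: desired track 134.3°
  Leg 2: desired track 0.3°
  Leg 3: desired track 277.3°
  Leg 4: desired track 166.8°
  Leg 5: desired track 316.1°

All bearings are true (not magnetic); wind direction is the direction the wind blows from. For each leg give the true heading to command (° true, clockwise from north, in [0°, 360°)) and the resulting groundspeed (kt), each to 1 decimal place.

Leg 1: desired track 134.3°; wind correction -4.3° → command heading 130.0°, groundspeed 101.3 kt
Leg 2: desired track 0.3°; wind correction +1.5° → command heading 1.8°, groundspeed 90.4 kt
Leg 3: desired track 277.3°; wind correction +4.6° → command heading 281.9°, groundspeed 99.4 kt
Leg 4: desired track 166.8°; wind correction -2.5° → command heading 164.3°, groundspeed 104.9 kt
Leg 5: desired track 316.1°; wind correction +4.2° → command heading 320.3°, groundspeed 94.1 kt

Leg 1: heading=130.0°, groundspeed=101.3 kt
Leg 2: heading=1.8°, groundspeed=90.4 kt
Leg 3: heading=281.9°, groundspeed=99.4 kt
Leg 4: heading=164.3°, groundspeed=104.9 kt
Leg 5: heading=320.3°, groundspeed=94.1 kt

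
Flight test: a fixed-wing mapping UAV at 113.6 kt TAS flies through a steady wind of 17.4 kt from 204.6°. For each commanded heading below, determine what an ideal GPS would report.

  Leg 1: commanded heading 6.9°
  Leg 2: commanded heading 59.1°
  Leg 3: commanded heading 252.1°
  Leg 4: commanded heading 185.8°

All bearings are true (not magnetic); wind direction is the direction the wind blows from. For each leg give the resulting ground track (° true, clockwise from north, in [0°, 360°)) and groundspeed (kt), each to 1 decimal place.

Leg 1: track=9.2°, groundspeed=130.3 kt
Leg 2: track=54.7°, groundspeed=128.3 kt
Leg 3: track=259.3°, groundspeed=102.6 kt
Leg 4: track=182.5°, groundspeed=97.3 kt

Leg 1: heading 6.9°; drift +2.3° → track 9.2°, groundspeed 130.3 kt
Leg 2: heading 59.1°; drift -4.4° → track 54.7°, groundspeed 128.3 kt
Leg 3: heading 252.1°; drift +7.2° → track 259.3°, groundspeed 102.6 kt
Leg 4: heading 185.8°; drift -3.3° → track 182.5°, groundspeed 97.3 kt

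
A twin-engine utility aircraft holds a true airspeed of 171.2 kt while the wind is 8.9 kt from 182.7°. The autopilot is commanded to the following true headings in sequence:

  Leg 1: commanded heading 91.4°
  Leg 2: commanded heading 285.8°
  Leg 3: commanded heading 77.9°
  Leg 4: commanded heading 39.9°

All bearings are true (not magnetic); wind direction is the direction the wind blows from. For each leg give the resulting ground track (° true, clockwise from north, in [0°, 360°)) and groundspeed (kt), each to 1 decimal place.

Leg 1: heading 91.4°; drift -3.0° → track 88.4°, groundspeed 171.6 kt
Leg 2: heading 285.8°; drift +2.9° → track 288.7°, groundspeed 173.4 kt
Leg 3: heading 77.9°; drift -2.8° → track 75.1°, groundspeed 173.7 kt
Leg 4: heading 39.9°; drift -1.7° → track 38.2°, groundspeed 178.4 kt

Leg 1: track=88.4°, groundspeed=171.6 kt
Leg 2: track=288.7°, groundspeed=173.4 kt
Leg 3: track=75.1°, groundspeed=173.7 kt
Leg 4: track=38.2°, groundspeed=178.4 kt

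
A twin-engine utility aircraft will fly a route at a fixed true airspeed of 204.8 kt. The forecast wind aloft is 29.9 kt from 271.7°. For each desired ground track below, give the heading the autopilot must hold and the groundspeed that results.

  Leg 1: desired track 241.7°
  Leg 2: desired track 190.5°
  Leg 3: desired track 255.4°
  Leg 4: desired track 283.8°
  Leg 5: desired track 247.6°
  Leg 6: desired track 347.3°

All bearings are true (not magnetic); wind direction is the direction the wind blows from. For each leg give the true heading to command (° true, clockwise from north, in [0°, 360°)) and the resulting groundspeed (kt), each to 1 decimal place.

Leg 1: heading=245.9°, groundspeed=178.4 kt
Leg 2: heading=198.8°, groundspeed=198.1 kt
Leg 3: heading=257.7°, groundspeed=175.9 kt
Leg 4: heading=282.0°, groundspeed=175.5 kt
Leg 5: heading=251.0°, groundspeed=177.1 kt
Leg 6: heading=339.2°, groundspeed=195.3 kt

Leg 1: desired track 241.7°; wind correction +4.2° → command heading 245.9°, groundspeed 178.4 kt
Leg 2: desired track 190.5°; wind correction +8.3° → command heading 198.8°, groundspeed 198.1 kt
Leg 3: desired track 255.4°; wind correction +2.3° → command heading 257.7°, groundspeed 175.9 kt
Leg 4: desired track 283.8°; wind correction -1.8° → command heading 282.0°, groundspeed 175.5 kt
Leg 5: desired track 247.6°; wind correction +3.4° → command heading 251.0°, groundspeed 177.1 kt
Leg 6: desired track 347.3°; wind correction -8.1° → command heading 339.2°, groundspeed 195.3 kt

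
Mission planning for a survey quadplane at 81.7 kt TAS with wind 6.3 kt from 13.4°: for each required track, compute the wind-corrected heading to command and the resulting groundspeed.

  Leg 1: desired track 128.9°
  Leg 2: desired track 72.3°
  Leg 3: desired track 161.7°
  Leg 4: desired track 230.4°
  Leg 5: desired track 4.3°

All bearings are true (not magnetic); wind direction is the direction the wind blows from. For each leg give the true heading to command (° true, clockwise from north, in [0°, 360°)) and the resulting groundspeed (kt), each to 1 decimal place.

Leg 1: heading=124.9°, groundspeed=84.2 kt
Leg 2: heading=68.5°, groundspeed=78.3 kt
Leg 3: heading=159.4°, groundspeed=87.0 kt
Leg 4: heading=233.1°, groundspeed=86.6 kt
Leg 5: heading=5.0°, groundspeed=75.5 kt

Leg 1: desired track 128.9°; wind correction -4.0° → command heading 124.9°, groundspeed 84.2 kt
Leg 2: desired track 72.3°; wind correction -3.8° → command heading 68.5°, groundspeed 78.3 kt
Leg 3: desired track 161.7°; wind correction -2.3° → command heading 159.4°, groundspeed 87.0 kt
Leg 4: desired track 230.4°; wind correction +2.7° → command heading 233.1°, groundspeed 86.6 kt
Leg 5: desired track 4.3°; wind correction +0.7° → command heading 5.0°, groundspeed 75.5 kt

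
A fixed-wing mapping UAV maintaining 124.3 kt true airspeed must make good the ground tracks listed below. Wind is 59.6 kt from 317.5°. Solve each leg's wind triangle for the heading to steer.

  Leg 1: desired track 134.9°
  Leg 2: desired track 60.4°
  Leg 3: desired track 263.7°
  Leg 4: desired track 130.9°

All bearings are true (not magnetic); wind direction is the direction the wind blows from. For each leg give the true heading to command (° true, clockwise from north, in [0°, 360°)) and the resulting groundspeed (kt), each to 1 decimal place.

Leg 1: heading=133.7°, groundspeed=183.8 kt
Leg 2: heading=32.5°, groundspeed=123.2 kt
Leg 3: heading=286.5°, groundspeed=79.4 kt
Leg 4: heading=127.7°, groundspeed=183.3 kt

Leg 1: desired track 134.9°; wind correction -1.2° → command heading 133.7°, groundspeed 183.8 kt
Leg 2: desired track 60.4°; wind correction -27.9° → command heading 32.5°, groundspeed 123.2 kt
Leg 3: desired track 263.7°; wind correction +22.8° → command heading 286.5°, groundspeed 79.4 kt
Leg 4: desired track 130.9°; wind correction -3.2° → command heading 127.7°, groundspeed 183.3 kt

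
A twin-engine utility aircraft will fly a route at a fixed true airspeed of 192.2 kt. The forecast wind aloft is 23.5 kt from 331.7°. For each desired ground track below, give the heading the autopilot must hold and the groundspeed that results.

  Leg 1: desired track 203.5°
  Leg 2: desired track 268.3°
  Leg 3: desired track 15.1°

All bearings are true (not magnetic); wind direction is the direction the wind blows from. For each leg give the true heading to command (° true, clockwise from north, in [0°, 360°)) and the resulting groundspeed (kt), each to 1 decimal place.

Leg 1: heading=209.0°, groundspeed=205.8 kt
Leg 2: heading=274.6°, groundspeed=180.5 kt
Leg 3: heading=10.3°, groundspeed=174.4 kt

Leg 1: desired track 203.5°; wind correction +5.5° → command heading 209.0°, groundspeed 205.8 kt
Leg 2: desired track 268.3°; wind correction +6.3° → command heading 274.6°, groundspeed 180.5 kt
Leg 3: desired track 15.1°; wind correction -4.8° → command heading 10.3°, groundspeed 174.4 kt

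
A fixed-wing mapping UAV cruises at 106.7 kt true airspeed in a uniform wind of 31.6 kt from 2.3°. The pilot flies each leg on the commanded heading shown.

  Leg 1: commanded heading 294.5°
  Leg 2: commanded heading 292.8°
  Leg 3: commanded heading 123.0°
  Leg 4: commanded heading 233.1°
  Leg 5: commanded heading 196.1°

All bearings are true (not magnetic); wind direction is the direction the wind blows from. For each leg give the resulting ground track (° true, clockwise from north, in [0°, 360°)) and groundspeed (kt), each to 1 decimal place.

Leg 1: track=277.3°, groundspeed=99.2 kt
Leg 2: track=275.6°, groundspeed=100.1 kt
Leg 3: track=135.5°, groundspeed=125.8 kt
Leg 4: track=222.2°, groundspeed=129.0 kt
Leg 5: track=193.0°, groundspeed=137.6 kt

Leg 1: heading 294.5°; drift -17.2° → track 277.3°, groundspeed 99.2 kt
Leg 2: heading 292.8°; drift -17.2° → track 275.6°, groundspeed 100.1 kt
Leg 3: heading 123.0°; drift +12.5° → track 135.5°, groundspeed 125.8 kt
Leg 4: heading 233.1°; drift -10.9° → track 222.2°, groundspeed 129.0 kt
Leg 5: heading 196.1°; drift -3.1° → track 193.0°, groundspeed 137.6 kt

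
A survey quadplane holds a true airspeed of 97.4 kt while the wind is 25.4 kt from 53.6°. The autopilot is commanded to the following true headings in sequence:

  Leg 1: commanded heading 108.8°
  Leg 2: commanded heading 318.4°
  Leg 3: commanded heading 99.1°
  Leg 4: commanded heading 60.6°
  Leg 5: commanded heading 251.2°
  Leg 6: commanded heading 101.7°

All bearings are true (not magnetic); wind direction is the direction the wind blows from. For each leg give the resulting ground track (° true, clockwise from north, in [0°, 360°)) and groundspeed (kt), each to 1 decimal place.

Leg 1: heading 108.8°; drift +14.1° → track 122.9°, groundspeed 85.5 kt
Leg 2: heading 318.4°; drift -14.2° → track 304.2°, groundspeed 102.9 kt
Leg 3: heading 99.1°; drift +12.8° → track 111.9°, groundspeed 81.6 kt
Leg 4: heading 60.6°; drift +2.5° → track 63.1°, groundspeed 72.3 kt
Leg 5: heading 251.2°; drift -3.6° → track 247.6°, groundspeed 121.9 kt
Leg 6: heading 101.7°; drift +13.2° → track 114.9°, groundspeed 82.6 kt

Leg 1: track=122.9°, groundspeed=85.5 kt
Leg 2: track=304.2°, groundspeed=102.9 kt
Leg 3: track=111.9°, groundspeed=81.6 kt
Leg 4: track=63.1°, groundspeed=72.3 kt
Leg 5: track=247.6°, groundspeed=121.9 kt
Leg 6: track=114.9°, groundspeed=82.6 kt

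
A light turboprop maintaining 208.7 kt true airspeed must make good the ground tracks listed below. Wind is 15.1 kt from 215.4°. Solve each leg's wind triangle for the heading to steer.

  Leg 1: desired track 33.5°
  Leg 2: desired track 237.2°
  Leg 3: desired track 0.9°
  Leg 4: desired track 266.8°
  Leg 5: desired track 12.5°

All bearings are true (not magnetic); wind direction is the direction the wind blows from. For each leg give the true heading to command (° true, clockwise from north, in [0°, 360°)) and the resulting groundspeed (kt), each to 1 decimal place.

Leg 1: heading=33.4°, groundspeed=223.8 kt
Leg 2: heading=235.7°, groundspeed=194.6 kt
Leg 3: heading=358.6°, groundspeed=221.0 kt
Leg 4: heading=263.6°, groundspeed=198.9 kt
Leg 5: heading=10.9°, groundspeed=222.5 kt

Leg 1: desired track 33.5°; wind correction -0.1° → command heading 33.4°, groundspeed 223.8 kt
Leg 2: desired track 237.2°; wind correction -1.5° → command heading 235.7°, groundspeed 194.6 kt
Leg 3: desired track 0.9°; wind correction -2.3° → command heading 358.6°, groundspeed 221.0 kt
Leg 4: desired track 266.8°; wind correction -3.2° → command heading 263.6°, groundspeed 198.9 kt
Leg 5: desired track 12.5°; wind correction -1.6° → command heading 10.9°, groundspeed 222.5 kt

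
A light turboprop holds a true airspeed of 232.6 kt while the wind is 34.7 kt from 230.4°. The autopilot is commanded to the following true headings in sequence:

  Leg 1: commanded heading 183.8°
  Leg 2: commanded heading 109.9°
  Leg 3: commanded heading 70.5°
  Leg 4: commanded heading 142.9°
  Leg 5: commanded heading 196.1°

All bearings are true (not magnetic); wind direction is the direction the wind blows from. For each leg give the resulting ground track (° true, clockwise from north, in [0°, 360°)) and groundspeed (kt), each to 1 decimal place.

Leg 1: heading 183.8°; drift -6.9° → track 176.9°, groundspeed 210.3 kt
Leg 2: heading 109.9°; drift -6.8° → track 103.1°, groundspeed 252.0 kt
Leg 3: heading 70.5°; drift -2.6° → track 67.9°, groundspeed 265.5 kt
Leg 4: heading 142.9°; drift -8.5° → track 134.4°, groundspeed 233.7 kt
Leg 5: heading 196.1°; drift -5.5° → track 190.6°, groundspeed 204.9 kt

Leg 1: track=176.9°, groundspeed=210.3 kt
Leg 2: track=103.1°, groundspeed=252.0 kt
Leg 3: track=67.9°, groundspeed=265.5 kt
Leg 4: track=134.4°, groundspeed=233.7 kt
Leg 5: track=190.6°, groundspeed=204.9 kt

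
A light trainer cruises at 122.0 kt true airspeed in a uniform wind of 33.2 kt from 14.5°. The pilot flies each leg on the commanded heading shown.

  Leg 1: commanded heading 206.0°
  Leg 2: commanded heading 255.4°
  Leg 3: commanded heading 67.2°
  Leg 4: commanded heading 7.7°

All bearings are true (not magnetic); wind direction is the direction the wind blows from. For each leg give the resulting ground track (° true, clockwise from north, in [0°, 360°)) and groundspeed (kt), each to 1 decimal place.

Leg 1: heading 206.0°; drift -2.5° → track 203.5°, groundspeed 154.7 kt
Leg 2: heading 255.4°; drift -11.9° → track 243.5°, groundspeed 141.2 kt
Leg 3: heading 67.2°; drift +14.5° → track 81.7°, groundspeed 105.2 kt
Leg 4: heading 7.7°; drift -2.5° → track 5.2°, groundspeed 89.1 kt

Leg 1: track=203.5°, groundspeed=154.7 kt
Leg 2: track=243.5°, groundspeed=141.2 kt
Leg 3: track=81.7°, groundspeed=105.2 kt
Leg 4: track=5.2°, groundspeed=89.1 kt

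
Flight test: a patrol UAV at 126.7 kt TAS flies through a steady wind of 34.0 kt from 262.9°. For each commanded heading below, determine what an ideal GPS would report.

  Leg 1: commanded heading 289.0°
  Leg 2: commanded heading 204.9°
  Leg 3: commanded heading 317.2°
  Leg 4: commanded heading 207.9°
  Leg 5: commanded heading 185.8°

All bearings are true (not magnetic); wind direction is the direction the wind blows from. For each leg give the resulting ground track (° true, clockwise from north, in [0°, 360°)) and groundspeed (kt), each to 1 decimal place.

Leg 1: heading 289.0°; drift +8.8° → track 297.8°, groundspeed 97.3 kt
Leg 2: heading 204.9°; drift -14.9° → track 190.0°, groundspeed 112.4 kt
Leg 3: heading 317.2°; drift +14.5° → track 331.7°, groundspeed 110.4 kt
Leg 4: heading 207.9°; drift -14.6° → track 193.3°, groundspeed 110.8 kt
Leg 5: heading 185.8°; drift -15.5° → track 170.3°, groundspeed 123.6 kt

Leg 1: track=297.8°, groundspeed=97.3 kt
Leg 2: track=190.0°, groundspeed=112.4 kt
Leg 3: track=331.7°, groundspeed=110.4 kt
Leg 4: track=193.3°, groundspeed=110.8 kt
Leg 5: track=170.3°, groundspeed=123.6 kt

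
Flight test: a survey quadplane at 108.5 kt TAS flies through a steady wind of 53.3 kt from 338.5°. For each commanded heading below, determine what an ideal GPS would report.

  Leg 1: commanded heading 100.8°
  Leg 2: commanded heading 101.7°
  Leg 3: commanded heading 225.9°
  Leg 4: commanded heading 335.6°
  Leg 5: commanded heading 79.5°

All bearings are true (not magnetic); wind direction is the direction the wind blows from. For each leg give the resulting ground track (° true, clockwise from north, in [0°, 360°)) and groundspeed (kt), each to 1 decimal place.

Leg 1: heading 100.8°; drift +18.2° → track 119.0°, groundspeed 144.2 kt
Leg 2: heading 101.7°; drift +17.9° → track 119.6°, groundspeed 144.7 kt
Leg 3: heading 225.9°; drift -20.9° → track 205.0°, groundspeed 138.1 kt
Leg 4: heading 335.6°; drift -2.8° → track 332.8°, groundspeed 55.3 kt
Leg 5: heading 79.5°; drift +23.8° → track 103.3°, groundspeed 129.7 kt

Leg 1: track=119.0°, groundspeed=144.2 kt
Leg 2: track=119.6°, groundspeed=144.7 kt
Leg 3: track=205.0°, groundspeed=138.1 kt
Leg 4: track=332.8°, groundspeed=55.3 kt
Leg 5: track=103.3°, groundspeed=129.7 kt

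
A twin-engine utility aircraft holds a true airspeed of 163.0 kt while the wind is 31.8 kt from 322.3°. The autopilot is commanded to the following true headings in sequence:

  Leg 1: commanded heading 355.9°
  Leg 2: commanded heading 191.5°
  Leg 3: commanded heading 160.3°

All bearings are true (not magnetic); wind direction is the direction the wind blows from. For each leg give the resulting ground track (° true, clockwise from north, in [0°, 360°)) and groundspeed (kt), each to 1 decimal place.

Leg 1: track=3.2°, groundspeed=137.6 kt
Leg 2: track=184.0°, groundspeed=185.3 kt
Leg 3: track=157.4°, groundspeed=193.5 kt

Leg 1: heading 355.9°; drift +7.3° → track 3.2°, groundspeed 137.6 kt
Leg 2: heading 191.5°; drift -7.5° → track 184.0°, groundspeed 185.3 kt
Leg 3: heading 160.3°; drift -2.9° → track 157.4°, groundspeed 193.5 kt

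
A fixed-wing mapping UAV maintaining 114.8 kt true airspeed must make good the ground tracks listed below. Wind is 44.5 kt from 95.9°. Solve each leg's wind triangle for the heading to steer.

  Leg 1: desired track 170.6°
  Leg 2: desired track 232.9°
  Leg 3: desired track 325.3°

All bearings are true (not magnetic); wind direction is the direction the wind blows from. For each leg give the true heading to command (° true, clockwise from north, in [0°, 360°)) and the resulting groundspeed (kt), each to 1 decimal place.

Leg 1: heading=148.6°, groundspeed=94.7 kt
Leg 2: heading=217.6°, groundspeed=143.3 kt
Leg 3: heading=342.4°, groundspeed=138.7 kt

Leg 1: desired track 170.6°; wind correction -22.0° → command heading 148.6°, groundspeed 94.7 kt
Leg 2: desired track 232.9°; wind correction -15.3° → command heading 217.6°, groundspeed 143.3 kt
Leg 3: desired track 325.3°; wind correction +17.1° → command heading 342.4°, groundspeed 138.7 kt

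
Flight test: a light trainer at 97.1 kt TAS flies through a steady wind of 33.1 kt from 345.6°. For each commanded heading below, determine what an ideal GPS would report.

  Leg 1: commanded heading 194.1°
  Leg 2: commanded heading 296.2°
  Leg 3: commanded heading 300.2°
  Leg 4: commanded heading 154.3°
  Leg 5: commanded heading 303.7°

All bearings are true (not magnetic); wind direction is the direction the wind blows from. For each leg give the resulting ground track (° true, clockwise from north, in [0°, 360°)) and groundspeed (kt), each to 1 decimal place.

Leg 1: track=187.0°, groundspeed=127.2 kt
Leg 2: track=277.8°, groundspeed=79.6 kt
Leg 3: track=282.5°, groundspeed=77.5 kt
Leg 4: track=157.2°, groundspeed=129.7 kt
Leg 5: track=286.7°, groundspeed=75.8 kt

Leg 1: heading 194.1°; drift -7.1° → track 187.0°, groundspeed 127.2 kt
Leg 2: heading 296.2°; drift -18.4° → track 277.8°, groundspeed 79.6 kt
Leg 3: heading 300.2°; drift -17.7° → track 282.5°, groundspeed 77.5 kt
Leg 4: heading 154.3°; drift +2.9° → track 157.2°, groundspeed 129.7 kt
Leg 5: heading 303.7°; drift -17.0° → track 286.7°, groundspeed 75.8 kt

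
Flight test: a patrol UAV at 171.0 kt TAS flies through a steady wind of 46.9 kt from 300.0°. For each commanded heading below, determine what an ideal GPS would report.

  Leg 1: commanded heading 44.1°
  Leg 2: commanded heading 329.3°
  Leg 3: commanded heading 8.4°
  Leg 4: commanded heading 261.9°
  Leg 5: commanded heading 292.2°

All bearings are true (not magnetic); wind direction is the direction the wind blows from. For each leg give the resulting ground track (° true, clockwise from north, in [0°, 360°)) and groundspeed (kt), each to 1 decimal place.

Leg 1: track=58.1°, groundspeed=188.0 kt
Leg 2: track=339.3°, groundspeed=132.1 kt
Leg 3: track=24.2°, groundspeed=159.8 kt
Leg 4: track=249.7°, groundspeed=137.2 kt
Leg 5: track=289.3°, groundspeed=124.7 kt

Leg 1: heading 44.1°; drift +14.0° → track 58.1°, groundspeed 188.0 kt
Leg 2: heading 329.3°; drift +10.0° → track 339.3°, groundspeed 132.1 kt
Leg 3: heading 8.4°; drift +15.8° → track 24.2°, groundspeed 159.8 kt
Leg 4: heading 261.9°; drift -12.2° → track 249.7°, groundspeed 137.2 kt
Leg 5: heading 292.2°; drift -2.9° → track 289.3°, groundspeed 124.7 kt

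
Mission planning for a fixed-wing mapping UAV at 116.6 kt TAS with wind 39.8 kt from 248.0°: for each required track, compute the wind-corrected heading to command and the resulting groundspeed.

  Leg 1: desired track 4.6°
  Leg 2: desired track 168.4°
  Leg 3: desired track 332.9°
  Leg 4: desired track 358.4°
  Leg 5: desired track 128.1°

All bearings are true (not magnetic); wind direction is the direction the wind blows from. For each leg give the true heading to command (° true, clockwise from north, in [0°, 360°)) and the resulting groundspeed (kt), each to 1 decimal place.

Leg 1: desired track 4.6°; wind correction -17.8° → command heading 346.8°, groundspeed 128.9 kt
Leg 2: desired track 168.4°; wind correction +19.6° → command heading 188.0°, groundspeed 102.6 kt
Leg 3: desired track 332.9°; wind correction -19.9° → command heading 313.0°, groundspeed 106.1 kt
Leg 4: desired track 358.4°; wind correction -18.7° → command heading 339.7°, groundspeed 124.3 kt
Leg 5: desired track 128.1°; wind correction +17.2° → command heading 145.3°, groundspeed 131.2 kt

Leg 1: heading=346.8°, groundspeed=128.9 kt
Leg 2: heading=188.0°, groundspeed=102.6 kt
Leg 3: heading=313.0°, groundspeed=106.1 kt
Leg 4: heading=339.7°, groundspeed=124.3 kt
Leg 5: heading=145.3°, groundspeed=131.2 kt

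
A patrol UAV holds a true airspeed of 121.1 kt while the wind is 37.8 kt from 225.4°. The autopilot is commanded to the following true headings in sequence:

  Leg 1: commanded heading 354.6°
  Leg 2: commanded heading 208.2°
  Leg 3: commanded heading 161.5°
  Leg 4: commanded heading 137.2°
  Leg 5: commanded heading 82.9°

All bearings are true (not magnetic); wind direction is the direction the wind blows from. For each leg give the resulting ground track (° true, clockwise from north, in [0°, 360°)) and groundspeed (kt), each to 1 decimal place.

Leg 1: track=6.0°, groundspeed=147.9 kt
Leg 2: track=200.7°, groundspeed=85.7 kt
Leg 3: track=143.5°, groundspeed=109.8 kt
Leg 4: track=119.7°, groundspeed=125.7 kt
Leg 5: track=74.2°, groundspeed=152.8 kt

Leg 1: heading 354.6°; drift +11.4° → track 6.0°, groundspeed 147.9 kt
Leg 2: heading 208.2°; drift -7.5° → track 200.7°, groundspeed 85.7 kt
Leg 3: heading 161.5°; drift -18.0° → track 143.5°, groundspeed 109.8 kt
Leg 4: heading 137.2°; drift -17.5° → track 119.7°, groundspeed 125.7 kt
Leg 5: heading 82.9°; drift -8.7° → track 74.2°, groundspeed 152.8 kt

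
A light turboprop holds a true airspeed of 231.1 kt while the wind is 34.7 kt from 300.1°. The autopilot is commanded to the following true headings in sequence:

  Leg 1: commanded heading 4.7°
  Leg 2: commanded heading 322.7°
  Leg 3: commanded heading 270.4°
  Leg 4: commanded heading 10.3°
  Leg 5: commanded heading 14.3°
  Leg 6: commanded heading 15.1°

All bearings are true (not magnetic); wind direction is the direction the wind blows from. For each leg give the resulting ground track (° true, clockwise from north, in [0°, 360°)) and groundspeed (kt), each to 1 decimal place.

Leg 1: track=12.9°, groundspeed=218.5 kt
Leg 2: track=326.5°, groundspeed=199.5 kt
Leg 3: track=265.5°, groundspeed=201.7 kt
Leg 4: track=18.8°, groundspeed=221.8 kt
Leg 5: track=22.9°, groundspeed=224.2 kt
Leg 6: track=23.7°, groundspeed=224.6 kt

Leg 1: heading 4.7°; drift +8.2° → track 12.9°, groundspeed 218.5 kt
Leg 2: heading 322.7°; drift +3.8° → track 326.5°, groundspeed 199.5 kt
Leg 3: heading 270.4°; drift -4.9° → track 265.5°, groundspeed 201.7 kt
Leg 4: heading 10.3°; drift +8.5° → track 18.8°, groundspeed 221.8 kt
Leg 5: heading 14.3°; drift +8.6° → track 22.9°, groundspeed 224.2 kt
Leg 6: heading 15.1°; drift +8.6° → track 23.7°, groundspeed 224.6 kt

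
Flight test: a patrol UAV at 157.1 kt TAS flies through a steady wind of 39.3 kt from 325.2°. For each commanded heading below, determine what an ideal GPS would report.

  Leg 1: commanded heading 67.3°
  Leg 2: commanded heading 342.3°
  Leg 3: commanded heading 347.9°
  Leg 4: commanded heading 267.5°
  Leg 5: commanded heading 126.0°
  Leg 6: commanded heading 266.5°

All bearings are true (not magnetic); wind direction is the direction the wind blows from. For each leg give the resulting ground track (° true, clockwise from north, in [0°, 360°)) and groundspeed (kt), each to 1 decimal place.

Leg 1: track=80.4°, groundspeed=169.7 kt
Leg 2: track=347.8°, groundspeed=120.1 kt
Leg 3: track=355.1°, groundspeed=121.8 kt
Leg 4: track=253.8°, groundspeed=140.1 kt
Leg 5: track=129.8°, groundspeed=194.6 kt
Leg 6: track=252.7°, groundspeed=140.7 kt

Leg 1: heading 67.3°; drift +13.1° → track 80.4°, groundspeed 169.7 kt
Leg 2: heading 342.3°; drift +5.5° → track 347.8°, groundspeed 120.1 kt
Leg 3: heading 347.9°; drift +7.2° → track 355.1°, groundspeed 121.8 kt
Leg 4: heading 267.5°; drift -13.7° → track 253.8°, groundspeed 140.1 kt
Leg 5: heading 126.0°; drift +3.8° → track 129.8°, groundspeed 194.6 kt
Leg 6: heading 266.5°; drift -13.8° → track 252.7°, groundspeed 140.7 kt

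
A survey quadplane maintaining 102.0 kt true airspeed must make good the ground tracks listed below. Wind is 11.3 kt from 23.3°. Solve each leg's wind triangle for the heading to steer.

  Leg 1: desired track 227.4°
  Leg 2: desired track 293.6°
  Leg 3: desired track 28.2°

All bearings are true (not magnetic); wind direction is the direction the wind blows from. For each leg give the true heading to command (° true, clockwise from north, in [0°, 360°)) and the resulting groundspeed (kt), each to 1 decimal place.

Leg 1: desired track 227.4°; wind correction +2.6° → command heading 230.0°, groundspeed 112.2 kt
Leg 2: desired track 293.6°; wind correction +6.4° → command heading 300.0°, groundspeed 101.3 kt
Leg 3: desired track 28.2°; wind correction -0.5° → command heading 27.7°, groundspeed 90.7 kt

Leg 1: heading=230.0°, groundspeed=112.2 kt
Leg 2: heading=300.0°, groundspeed=101.3 kt
Leg 3: heading=27.7°, groundspeed=90.7 kt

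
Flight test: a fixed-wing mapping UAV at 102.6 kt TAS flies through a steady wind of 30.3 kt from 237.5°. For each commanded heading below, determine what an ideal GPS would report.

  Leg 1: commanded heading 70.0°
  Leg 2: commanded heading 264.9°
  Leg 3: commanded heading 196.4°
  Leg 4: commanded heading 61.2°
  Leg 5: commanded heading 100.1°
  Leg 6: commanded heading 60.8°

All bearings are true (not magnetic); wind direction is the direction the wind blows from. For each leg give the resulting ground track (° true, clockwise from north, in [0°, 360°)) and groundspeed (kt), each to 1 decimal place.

Leg 1: heading 70.0°; drift -2.8° → track 67.2°, groundspeed 132.3 kt
Leg 2: heading 264.9°; drift +10.4° → track 275.3°, groundspeed 77.0 kt
Leg 3: heading 196.4°; drift -14.0° → track 182.4°, groundspeed 82.2 kt
Leg 4: heading 61.2°; drift -0.8° → track 60.4°, groundspeed 132.9 kt
Leg 5: heading 100.1°; drift -9.3° → track 90.8°, groundspeed 126.6 kt
Leg 6: heading 60.8°; drift -0.8° → track 60.0°, groundspeed 132.9 kt

Leg 1: track=67.2°, groundspeed=132.3 kt
Leg 2: track=275.3°, groundspeed=77.0 kt
Leg 3: track=182.4°, groundspeed=82.2 kt
Leg 4: track=60.4°, groundspeed=132.9 kt
Leg 5: track=90.8°, groundspeed=126.6 kt
Leg 6: track=60.0°, groundspeed=132.9 kt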